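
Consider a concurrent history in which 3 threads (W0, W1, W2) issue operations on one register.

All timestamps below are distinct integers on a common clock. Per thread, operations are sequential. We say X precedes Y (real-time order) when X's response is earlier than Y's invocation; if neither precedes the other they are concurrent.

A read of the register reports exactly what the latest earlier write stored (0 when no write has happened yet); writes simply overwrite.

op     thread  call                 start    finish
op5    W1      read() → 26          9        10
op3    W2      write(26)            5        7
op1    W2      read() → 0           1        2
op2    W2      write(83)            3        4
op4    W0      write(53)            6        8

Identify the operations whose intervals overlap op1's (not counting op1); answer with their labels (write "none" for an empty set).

op1 runs from 1 to 2; window-overlapping ops are concurrent
op2 [3,4]: after
op3 [5,7]: after
op4 [6,8]: after
op5 [9,10]: after

none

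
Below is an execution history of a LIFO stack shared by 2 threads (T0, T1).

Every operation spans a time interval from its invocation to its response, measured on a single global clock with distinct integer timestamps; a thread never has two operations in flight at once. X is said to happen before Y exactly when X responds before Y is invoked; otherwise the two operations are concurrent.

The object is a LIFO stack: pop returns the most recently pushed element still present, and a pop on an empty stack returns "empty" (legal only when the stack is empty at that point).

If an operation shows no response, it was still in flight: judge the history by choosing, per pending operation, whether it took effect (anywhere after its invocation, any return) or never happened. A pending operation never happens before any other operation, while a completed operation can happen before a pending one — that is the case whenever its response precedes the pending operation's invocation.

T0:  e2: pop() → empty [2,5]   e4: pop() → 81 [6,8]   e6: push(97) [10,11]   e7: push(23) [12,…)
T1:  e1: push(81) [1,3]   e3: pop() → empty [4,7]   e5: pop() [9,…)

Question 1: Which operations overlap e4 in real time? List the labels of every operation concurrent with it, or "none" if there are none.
e3

e4 spans [6,8]: anything still running between times 6 and 8 counts as concurrent
e1 [1,3]: before
e2 [2,5]: before
e3 [4,7]: concurrent
e5 [9,…): after
e6 [10,11]: after
e7 [12,…): after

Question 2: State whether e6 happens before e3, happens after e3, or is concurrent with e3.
after

e6 spans [10,11], e3 spans [4,7]
resp(e3)=7 < inv(e6)=10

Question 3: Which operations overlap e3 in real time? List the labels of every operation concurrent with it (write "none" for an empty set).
e2, e4

e3 spans [4,7]; an op avoiding the whole window 4..7 is ordered, any other is concurrent
e1 [1,3]: before
e2 [2,5]: concurrent
e4 [6,8]: concurrent
e5 [9,…): after
e6 [10,11]: after
e7 [12,…): after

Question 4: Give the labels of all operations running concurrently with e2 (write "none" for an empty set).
e1, e3

overlap test against e2 [2,5]: concurrent iff the interval meets 2..5
e1 [1,3]: concurrent
e3 [4,7]: concurrent
e4 [6,8]: after
e5 [9,…): after
e6 [10,11]: after
e7 [12,…): after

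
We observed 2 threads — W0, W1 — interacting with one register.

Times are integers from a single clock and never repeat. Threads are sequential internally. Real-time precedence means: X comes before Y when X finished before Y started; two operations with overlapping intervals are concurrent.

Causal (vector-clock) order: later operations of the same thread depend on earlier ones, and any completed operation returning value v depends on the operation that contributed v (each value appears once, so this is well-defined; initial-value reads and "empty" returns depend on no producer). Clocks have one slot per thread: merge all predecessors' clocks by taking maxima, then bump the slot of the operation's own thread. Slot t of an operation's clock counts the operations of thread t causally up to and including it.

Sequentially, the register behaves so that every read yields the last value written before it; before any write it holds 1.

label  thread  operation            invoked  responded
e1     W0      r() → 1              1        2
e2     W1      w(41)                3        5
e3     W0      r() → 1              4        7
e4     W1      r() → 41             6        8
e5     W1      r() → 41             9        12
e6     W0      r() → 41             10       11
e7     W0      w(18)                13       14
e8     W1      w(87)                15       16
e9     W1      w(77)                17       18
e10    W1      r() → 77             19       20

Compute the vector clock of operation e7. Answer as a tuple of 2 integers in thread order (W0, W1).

invoked at 3, e2 has no predecessors; its own W1 bump gives (0, 1)
invoked at 1, e1 has no predecessors; its own W0 bump gives (1, 0)
from VC(e2)=(0, 1), e4 (invoked 6) maxes components and bumps W1 → (0, 2)
from VC(e1)=(1, 0), e3 (invoked 4) maxes components and bumps W0 → (2, 0)
from VC(e2)=(0, 1), VC(e4)=(0, 2), e5 (invoked 9) maxes components and bumps W1 → (0, 3)
from VC(e5)=(0, 3), e8 (invoked 15) maxes components and bumps W1 → (0, 4)
from VC(e2)=(0, 1), VC(e3)=(2, 0), e6 (invoked 10) maxes components and bumps W0 → (3, 1)
from VC(e8)=(0, 4), e9 (invoked 17) maxes components and bumps W1 → (0, 5)
from VC(e6)=(3, 1), e7 (invoked 13) maxes components and bumps W0 → (4, 1)
from VC(e9)=(0, 5), e10 (invoked 19) maxes components and bumps W1 → (0, 6)
target: VC(e7) = (4, 1)

(4, 1)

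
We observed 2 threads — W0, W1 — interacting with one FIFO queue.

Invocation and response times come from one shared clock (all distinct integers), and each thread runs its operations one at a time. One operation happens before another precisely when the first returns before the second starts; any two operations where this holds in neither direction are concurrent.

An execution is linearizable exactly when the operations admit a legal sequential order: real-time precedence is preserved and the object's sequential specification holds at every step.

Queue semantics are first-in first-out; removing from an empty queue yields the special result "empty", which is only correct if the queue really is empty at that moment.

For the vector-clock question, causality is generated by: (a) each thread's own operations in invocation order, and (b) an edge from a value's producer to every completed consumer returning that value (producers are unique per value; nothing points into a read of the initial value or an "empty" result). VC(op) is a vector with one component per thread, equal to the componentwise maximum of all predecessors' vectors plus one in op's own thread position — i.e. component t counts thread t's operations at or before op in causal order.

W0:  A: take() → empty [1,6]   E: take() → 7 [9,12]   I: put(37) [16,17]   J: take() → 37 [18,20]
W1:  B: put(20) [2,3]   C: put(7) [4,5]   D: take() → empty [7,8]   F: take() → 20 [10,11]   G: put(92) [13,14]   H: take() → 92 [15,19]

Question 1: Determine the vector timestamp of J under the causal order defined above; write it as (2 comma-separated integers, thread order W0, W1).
B (invocation 2): nothing precedes it; W1's component alone gives (0, 1)
A (invocation 1): nothing precedes it; W0's component alone gives (1, 0)
C, invoked 4, takes VC(B)=(0, 1) under max, adds 1 for W1 → (0, 2)
D, invoked 7, takes VC(C)=(0, 2) under max, adds 1 for W1 → (0, 3)
F, invoked 10, takes VC(B)=(0, 1), VC(D)=(0, 3) under max, adds 1 for W1 → (0, 4)
E, invoked 9, takes VC(A)=(1, 0), VC(C)=(0, 2) under max, adds 1 for W0 → (2, 2)
G, invoked 13, takes VC(F)=(0, 4) under max, adds 1 for W1 → (0, 5)
I, invoked 16, takes VC(E)=(2, 2) under max, adds 1 for W0 → (3, 2)
H, invoked 15, takes VC(G)=(0, 5) under max, adds 1 for W1 → (0, 6)
J, invoked 18, takes VC(I)=(3, 2) under max, adds 1 for W0 → (4, 2)
target: VC(J) = (4, 2)

(4, 2)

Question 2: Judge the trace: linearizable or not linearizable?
the violation lands at event 8, D's response at time 8: events 1..7 linearize, events 1..8 do not
4 completed operations, 3 real-time-consistent orders — every FIFO queue replay fails
e.g. A, B, C, D: illegal at step 4, since D take() → empty cannot apply there
e.g. B, A, C, D: illegal at step 2, since A take() → empty cannot apply there

not linearizable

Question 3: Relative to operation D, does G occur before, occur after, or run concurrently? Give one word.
G spans [13,14], D spans [7,8]
resp(D)=8 < inv(G)=13

after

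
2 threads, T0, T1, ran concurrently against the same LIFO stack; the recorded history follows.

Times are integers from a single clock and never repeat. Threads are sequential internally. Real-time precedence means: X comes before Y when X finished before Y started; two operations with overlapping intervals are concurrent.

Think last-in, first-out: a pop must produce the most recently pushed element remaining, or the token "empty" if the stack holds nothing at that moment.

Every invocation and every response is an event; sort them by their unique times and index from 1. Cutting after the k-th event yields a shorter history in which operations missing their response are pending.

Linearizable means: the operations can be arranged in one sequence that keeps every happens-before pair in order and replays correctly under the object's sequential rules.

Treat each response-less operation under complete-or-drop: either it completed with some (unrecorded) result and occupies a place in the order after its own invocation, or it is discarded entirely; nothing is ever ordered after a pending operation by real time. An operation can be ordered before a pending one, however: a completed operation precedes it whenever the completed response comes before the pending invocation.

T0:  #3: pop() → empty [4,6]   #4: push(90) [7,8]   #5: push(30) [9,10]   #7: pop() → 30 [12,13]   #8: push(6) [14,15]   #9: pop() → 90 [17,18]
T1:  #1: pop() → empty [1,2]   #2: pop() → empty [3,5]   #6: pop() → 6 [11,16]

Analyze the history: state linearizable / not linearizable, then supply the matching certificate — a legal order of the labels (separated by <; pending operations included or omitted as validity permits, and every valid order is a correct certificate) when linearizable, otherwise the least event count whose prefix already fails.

step 1: #1 pop() → empty — stack <>
step 2: #2 pop() → empty — stack <>
step 3: #3 pop() → empty — stack <>
step 4: #4 push(90) — stack <90>
step 5: #5 push(30) — stack <90,30>
step 6: #7 pop() → 30 — stack <90>
step 7: #8 push(6) — stack <90,6>
step 8: #6 pop() → 6 — stack <90>
step 9: #9 pop() → 90 — stack <>

linearizable — witness: #1 < #2 < #3 < #4 < #5 < #7 < #8 < #6 < #9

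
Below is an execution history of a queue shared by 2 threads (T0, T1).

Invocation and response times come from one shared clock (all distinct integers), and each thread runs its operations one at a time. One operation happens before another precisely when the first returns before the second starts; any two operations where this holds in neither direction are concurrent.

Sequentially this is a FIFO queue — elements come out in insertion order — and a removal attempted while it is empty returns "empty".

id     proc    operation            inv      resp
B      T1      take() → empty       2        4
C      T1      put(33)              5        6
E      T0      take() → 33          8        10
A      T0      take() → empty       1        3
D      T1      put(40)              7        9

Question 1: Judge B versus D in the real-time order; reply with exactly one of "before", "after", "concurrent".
before

B spans [2,4], D spans [7,9]
resp(B)=4 < inv(D)=7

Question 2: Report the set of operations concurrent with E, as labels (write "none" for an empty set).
D

overlap test against E [8,10]: concurrent iff the interval meets 8..10
A [1,3]: before
B [2,4]: before
C [5,6]: before
D [7,9]: concurrent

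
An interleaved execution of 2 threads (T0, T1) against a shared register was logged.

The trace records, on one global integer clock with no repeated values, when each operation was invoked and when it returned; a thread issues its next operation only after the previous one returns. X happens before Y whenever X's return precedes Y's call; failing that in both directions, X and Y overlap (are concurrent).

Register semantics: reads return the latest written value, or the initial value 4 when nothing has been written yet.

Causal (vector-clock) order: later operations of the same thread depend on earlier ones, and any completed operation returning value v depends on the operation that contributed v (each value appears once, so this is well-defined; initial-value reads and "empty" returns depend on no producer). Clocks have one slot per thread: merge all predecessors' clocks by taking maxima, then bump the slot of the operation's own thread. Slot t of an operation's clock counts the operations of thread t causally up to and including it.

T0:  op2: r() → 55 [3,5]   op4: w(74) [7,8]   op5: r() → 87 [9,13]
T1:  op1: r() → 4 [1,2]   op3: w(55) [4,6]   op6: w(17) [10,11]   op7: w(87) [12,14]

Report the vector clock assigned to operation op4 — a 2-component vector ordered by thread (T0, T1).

no predecessors for op1 (invoked 1): T1 increments from zero → (0, 1)
VC(op3, invoked at 4): max of VC(op1)=(0, 1), then +1 on thread T1 → (0, 2)
VC(op6, invoked at 10): max of VC(op3)=(0, 2), then +1 on thread T1 → (0, 3)
VC(op2, invoked at 3): max of VC(op3)=(0, 2), then +1 on thread T0 → (1, 2)
VC(op7, invoked at 12): max of VC(op6)=(0, 3), then +1 on thread T1 → (0, 4)
VC(op4, invoked at 7): max of VC(op2)=(1, 2), then +1 on thread T0 → (2, 2)
VC(op5, invoked at 9): max of VC(op4)=(2, 2), VC(op7)=(0, 4), then +1 on thread T0 → (3, 4)
target: VC(op4) = (2, 2)

(2, 2)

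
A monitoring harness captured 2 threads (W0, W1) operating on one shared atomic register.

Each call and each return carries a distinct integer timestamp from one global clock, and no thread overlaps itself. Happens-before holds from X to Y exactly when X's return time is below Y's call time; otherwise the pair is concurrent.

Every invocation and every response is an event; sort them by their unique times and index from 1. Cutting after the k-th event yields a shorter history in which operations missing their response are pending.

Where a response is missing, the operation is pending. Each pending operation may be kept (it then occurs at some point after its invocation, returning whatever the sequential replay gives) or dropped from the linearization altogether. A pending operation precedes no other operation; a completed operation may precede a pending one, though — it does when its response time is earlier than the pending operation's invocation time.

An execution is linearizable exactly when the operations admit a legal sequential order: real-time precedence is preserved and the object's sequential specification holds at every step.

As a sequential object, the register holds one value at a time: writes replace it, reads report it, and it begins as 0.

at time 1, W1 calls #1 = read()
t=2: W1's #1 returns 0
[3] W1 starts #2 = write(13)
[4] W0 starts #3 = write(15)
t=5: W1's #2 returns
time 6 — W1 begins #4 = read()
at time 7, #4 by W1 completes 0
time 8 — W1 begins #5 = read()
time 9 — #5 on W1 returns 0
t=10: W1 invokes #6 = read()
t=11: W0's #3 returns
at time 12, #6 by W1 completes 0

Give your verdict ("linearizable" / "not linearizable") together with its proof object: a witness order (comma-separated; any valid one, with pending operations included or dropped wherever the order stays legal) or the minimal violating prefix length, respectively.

already the first 7 events (up to #4's response at time 7) admit no linearization; the first 6 still do
exactly one order of the 3 completed ops respects real time; the atomic register replay fails
include/drop combinations of the 1 pending operation (#3) were all tried; none helps
for example #1, #2, #4 (pending dropped) fails at step 3: #4 read() → 0 is not legal there

not linearizable — minimal violating prefix: 7 events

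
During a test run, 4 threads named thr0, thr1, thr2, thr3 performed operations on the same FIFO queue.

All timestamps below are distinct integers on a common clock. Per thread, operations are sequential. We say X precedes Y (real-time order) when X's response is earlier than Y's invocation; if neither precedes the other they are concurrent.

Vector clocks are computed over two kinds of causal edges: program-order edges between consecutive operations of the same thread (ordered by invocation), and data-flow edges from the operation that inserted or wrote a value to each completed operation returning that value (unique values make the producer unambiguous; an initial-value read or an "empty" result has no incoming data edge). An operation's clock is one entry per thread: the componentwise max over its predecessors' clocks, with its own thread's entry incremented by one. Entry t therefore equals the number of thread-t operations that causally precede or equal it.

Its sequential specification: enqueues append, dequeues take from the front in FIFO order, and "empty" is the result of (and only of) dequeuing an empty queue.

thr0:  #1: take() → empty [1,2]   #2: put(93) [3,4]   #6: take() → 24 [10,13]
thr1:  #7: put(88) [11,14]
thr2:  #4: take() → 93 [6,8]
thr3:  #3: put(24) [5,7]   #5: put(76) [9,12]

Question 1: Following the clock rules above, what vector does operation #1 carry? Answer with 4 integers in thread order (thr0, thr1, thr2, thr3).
invoked at 5, #3 has no predecessors; its own thr3 bump gives (0, 0, 0, 1)
invoked at 11, #7 has no predecessors; its own thr1 bump gives (0, 1, 0, 0)
invoked at 1, #1 has no predecessors; its own thr0 bump gives (1, 0, 0, 0)
#5 (invocation 9): componentwise max over VC(#3)=(0, 0, 0, 1), +1 at thr3, giving (0, 0, 0, 2)
#2 (invocation 3): componentwise max over VC(#1)=(1, 0, 0, 0), +1 at thr0, giving (2, 0, 0, 0)
#4 (invocation 6): componentwise max over VC(#2)=(2, 0, 0, 0), +1 at thr2, giving (2, 0, 1, 0)
#6 (invocation 10): componentwise max over VC(#2)=(2, 0, 0, 0), VC(#3)=(0, 0, 0, 1), +1 at thr0, giving (3, 0, 0, 1)
target: VC(#1) = (1, 0, 0, 0)

(1, 0, 0, 0)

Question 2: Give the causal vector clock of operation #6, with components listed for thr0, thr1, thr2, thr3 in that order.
VC(#3, invoked at 5): no causal predecessors; +1 on thr3 → (0, 0, 0, 1)
VC(#7, invoked at 11): no causal predecessors; +1 on thr1 → (0, 1, 0, 0)
VC(#1, invoked at 1): no causal predecessors; +1 on thr0 → (1, 0, 0, 0)
VC(#5, invoked at 9): max of VC(#3)=(0, 0, 0, 1), then +1 on thread thr3 → (0, 0, 0, 2)
VC(#2, invoked at 3): max of VC(#1)=(1, 0, 0, 0), then +1 on thread thr0 → (2, 0, 0, 0)
VC(#4, invoked at 6): max of VC(#2)=(2, 0, 0, 0), then +1 on thread thr2 → (2, 0, 1, 0)
VC(#6, invoked at 10): max of VC(#2)=(2, 0, 0, 0), VC(#3)=(0, 0, 0, 1), then +1 on thread thr0 → (3, 0, 0, 1)
target: VC(#6) = (3, 0, 0, 1)

(3, 0, 0, 1)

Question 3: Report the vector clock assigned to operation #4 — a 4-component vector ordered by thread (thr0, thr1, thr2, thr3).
#3, invoked 5, has no incoming edges; only thr3's bump applies → (0, 0, 0, 1)
#7, invoked 11, has no incoming edges; only thr1's bump applies → (0, 1, 0, 0)
#1, invoked 1, has no incoming edges; only thr0's bump applies → (1, 0, 0, 0)
#5, invoked 9, takes VC(#3)=(0, 0, 0, 1) under max, adds 1 for thr3 → (0, 0, 0, 2)
#2, invoked 3, takes VC(#1)=(1, 0, 0, 0) under max, adds 1 for thr0 → (2, 0, 0, 0)
#4, invoked 6, takes VC(#2)=(2, 0, 0, 0) under max, adds 1 for thr2 → (2, 0, 1, 0)
#6, invoked 10, takes VC(#2)=(2, 0, 0, 0), VC(#3)=(0, 0, 0, 1) under max, adds 1 for thr0 → (3, 0, 0, 1)
target: VC(#4) = (2, 0, 1, 0)

(2, 0, 1, 0)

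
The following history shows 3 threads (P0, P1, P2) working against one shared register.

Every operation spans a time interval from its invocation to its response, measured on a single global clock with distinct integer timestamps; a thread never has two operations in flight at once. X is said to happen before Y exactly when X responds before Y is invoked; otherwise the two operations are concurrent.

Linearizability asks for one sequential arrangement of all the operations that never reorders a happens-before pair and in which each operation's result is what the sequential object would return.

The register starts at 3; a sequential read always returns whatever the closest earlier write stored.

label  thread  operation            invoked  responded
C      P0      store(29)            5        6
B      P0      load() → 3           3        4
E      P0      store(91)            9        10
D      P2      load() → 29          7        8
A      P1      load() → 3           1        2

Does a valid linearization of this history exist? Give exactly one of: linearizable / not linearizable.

linearizable

one valid linearization: A, B, C, D, E
after step 1 (A load() → 3): value 3
after step 2 (B load() → 3): value 3
after step 3 (C store(29)): value 29
after step 4 (D load() → 29): value 29
after step 5 (E store(91)): value 91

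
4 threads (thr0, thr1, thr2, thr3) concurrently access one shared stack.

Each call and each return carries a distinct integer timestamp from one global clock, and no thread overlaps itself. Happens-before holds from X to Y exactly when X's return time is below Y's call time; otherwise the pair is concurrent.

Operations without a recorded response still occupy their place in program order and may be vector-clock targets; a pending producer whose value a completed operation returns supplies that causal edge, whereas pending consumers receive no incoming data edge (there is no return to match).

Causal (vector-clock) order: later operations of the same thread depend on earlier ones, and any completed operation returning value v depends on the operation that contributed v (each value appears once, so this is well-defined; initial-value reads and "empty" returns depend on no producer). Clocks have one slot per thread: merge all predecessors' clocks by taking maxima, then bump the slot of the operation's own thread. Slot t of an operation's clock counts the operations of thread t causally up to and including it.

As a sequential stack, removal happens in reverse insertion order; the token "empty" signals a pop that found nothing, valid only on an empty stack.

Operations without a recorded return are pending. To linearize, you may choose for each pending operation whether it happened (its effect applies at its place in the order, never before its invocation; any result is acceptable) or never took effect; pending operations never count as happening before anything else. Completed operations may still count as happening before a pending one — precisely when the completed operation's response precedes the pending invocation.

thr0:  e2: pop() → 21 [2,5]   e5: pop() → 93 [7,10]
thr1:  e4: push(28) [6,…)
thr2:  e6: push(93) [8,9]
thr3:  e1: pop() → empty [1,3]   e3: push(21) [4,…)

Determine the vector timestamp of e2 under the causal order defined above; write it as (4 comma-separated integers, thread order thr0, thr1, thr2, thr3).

invoked at 1, e1 has no predecessors; its own thr3 bump gives (0, 0, 0, 1)
invoked at 8, e6 has no predecessors; its own thr2 bump gives (0, 0, 1, 0)
invoked at 6, e4 has no predecessors; its own thr1 bump gives (0, 1, 0, 0)
merge at e3 (invoked 4): VC(e1)=(0, 0, 0, 1), own-thread bump on thr3 → (0, 0, 0, 2)
merge at e2 (invoked 2): VC(e3)=(0, 0, 0, 2), own-thread bump on thr0 → (1, 0, 0, 2)
merge at e5 (invoked 7): VC(e2)=(1, 0, 0, 2), VC(e6)=(0, 0, 1, 0), own-thread bump on thr0 → (2, 0, 1, 2)
target: VC(e2) = (1, 0, 0, 2)

(1, 0, 0, 2)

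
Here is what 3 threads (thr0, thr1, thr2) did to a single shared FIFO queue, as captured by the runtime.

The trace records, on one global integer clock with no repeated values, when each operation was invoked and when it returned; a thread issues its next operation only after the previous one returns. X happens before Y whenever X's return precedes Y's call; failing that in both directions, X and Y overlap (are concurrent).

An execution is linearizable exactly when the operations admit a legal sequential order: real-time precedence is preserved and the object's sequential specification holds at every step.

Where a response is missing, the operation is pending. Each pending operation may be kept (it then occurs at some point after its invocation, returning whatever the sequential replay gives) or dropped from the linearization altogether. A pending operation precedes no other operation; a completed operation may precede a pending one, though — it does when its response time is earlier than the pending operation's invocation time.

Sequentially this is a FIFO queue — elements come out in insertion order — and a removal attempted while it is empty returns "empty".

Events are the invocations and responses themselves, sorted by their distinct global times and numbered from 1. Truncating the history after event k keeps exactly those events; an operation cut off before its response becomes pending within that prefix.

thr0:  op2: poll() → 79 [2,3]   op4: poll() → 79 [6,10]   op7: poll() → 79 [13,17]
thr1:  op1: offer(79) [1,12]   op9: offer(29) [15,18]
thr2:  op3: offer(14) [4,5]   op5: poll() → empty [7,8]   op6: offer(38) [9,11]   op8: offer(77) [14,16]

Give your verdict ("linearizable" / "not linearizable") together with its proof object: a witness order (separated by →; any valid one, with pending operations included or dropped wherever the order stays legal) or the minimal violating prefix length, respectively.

not linearizable — minimal violating prefix: 10 events

the violation lands at event 10, op4's response at time 10: events 1..9 linearize, events 1..10 do not
checked exhaustively: 2 real-time-consistent orders of 4 completed operations, zero legal FIFO queue replays
including or dropping the 2 pending operations (op1, op6) in any combination fails
e.g. op2, op3, op4, op5 (pending dropped): illegal at step 1, since op2 poll() → 79 cannot apply there
e.g. op2, op3, op5, op4 (pending dropped): illegal at step 1, since op2 poll() → 79 cannot apply there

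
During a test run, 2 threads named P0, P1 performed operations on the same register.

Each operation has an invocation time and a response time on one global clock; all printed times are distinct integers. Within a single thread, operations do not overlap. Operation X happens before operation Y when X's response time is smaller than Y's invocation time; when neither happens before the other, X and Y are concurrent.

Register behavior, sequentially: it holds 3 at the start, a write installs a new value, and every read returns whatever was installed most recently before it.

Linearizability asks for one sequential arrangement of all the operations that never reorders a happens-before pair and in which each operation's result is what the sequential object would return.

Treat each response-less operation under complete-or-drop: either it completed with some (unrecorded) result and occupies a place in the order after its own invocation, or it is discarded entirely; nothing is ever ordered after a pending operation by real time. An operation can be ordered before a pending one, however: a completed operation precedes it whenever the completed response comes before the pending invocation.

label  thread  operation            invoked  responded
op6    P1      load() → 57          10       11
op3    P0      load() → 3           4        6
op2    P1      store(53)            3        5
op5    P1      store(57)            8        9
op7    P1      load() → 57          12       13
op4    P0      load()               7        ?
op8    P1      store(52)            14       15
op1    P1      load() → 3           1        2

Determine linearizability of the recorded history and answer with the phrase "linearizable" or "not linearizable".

linearizable

one valid linearization: op1, op3, op2, op4, op5, op6, op7, op8
after step 1 (op1 load() → 3): value 3
after step 2 (op3 load() → 3): value 3
after step 3 (op2 store(53)): value 53
after step 4 (op4 load() (pending, included)): value 53
after step 5 (op5 store(57)): value 57
after step 6 (op6 load() → 57): value 57
after step 7 (op7 load() → 57): value 57
after step 8 (op8 store(52)): value 52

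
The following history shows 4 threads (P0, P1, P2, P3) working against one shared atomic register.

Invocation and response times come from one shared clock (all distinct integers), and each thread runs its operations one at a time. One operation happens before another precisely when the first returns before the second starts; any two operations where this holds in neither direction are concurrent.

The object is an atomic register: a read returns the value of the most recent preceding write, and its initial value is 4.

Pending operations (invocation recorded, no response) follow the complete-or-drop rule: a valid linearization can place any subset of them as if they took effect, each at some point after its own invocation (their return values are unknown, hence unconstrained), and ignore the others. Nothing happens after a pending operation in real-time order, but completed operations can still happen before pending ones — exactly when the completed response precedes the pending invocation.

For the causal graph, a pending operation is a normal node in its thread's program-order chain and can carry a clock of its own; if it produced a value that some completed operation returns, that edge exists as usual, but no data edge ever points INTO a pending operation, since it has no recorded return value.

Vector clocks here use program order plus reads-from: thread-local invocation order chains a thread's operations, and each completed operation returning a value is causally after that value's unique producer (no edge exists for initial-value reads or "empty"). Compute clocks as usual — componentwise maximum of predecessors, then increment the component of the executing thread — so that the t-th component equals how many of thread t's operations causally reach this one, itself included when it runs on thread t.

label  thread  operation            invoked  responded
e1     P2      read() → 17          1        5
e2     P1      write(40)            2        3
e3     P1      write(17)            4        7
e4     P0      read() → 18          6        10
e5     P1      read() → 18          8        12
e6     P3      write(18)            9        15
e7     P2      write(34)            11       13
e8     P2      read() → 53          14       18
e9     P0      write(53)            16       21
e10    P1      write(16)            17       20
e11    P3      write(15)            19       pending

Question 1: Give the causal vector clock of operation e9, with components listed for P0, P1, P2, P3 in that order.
Answer: (2, 0, 0, 1)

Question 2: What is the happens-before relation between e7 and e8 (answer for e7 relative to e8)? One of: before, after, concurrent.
Answer: before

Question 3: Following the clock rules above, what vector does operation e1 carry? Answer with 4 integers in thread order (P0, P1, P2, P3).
Answer: (0, 2, 1, 0)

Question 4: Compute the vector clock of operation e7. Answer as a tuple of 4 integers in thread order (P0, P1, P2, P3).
Answer: (0, 2, 2, 0)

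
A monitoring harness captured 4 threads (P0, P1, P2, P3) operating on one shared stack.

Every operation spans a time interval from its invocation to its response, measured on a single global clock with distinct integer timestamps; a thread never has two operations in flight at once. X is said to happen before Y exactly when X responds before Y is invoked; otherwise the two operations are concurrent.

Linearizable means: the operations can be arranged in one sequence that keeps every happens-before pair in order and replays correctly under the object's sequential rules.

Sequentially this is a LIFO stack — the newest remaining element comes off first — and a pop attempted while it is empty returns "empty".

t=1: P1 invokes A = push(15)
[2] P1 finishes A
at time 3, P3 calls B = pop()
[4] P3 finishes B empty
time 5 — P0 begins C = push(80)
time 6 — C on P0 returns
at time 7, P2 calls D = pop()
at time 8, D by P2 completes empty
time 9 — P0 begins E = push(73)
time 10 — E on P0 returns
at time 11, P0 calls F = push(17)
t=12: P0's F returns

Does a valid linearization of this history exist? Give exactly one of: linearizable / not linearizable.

through event 3 a valid linearization exists; event 4 (B responding at time 4) ends that
exhaustive check: the 2 completed stack ops admit one real-time order; illegal
sample order A, B stalls at step 2 — B pop() → empty has no legal effect

not linearizable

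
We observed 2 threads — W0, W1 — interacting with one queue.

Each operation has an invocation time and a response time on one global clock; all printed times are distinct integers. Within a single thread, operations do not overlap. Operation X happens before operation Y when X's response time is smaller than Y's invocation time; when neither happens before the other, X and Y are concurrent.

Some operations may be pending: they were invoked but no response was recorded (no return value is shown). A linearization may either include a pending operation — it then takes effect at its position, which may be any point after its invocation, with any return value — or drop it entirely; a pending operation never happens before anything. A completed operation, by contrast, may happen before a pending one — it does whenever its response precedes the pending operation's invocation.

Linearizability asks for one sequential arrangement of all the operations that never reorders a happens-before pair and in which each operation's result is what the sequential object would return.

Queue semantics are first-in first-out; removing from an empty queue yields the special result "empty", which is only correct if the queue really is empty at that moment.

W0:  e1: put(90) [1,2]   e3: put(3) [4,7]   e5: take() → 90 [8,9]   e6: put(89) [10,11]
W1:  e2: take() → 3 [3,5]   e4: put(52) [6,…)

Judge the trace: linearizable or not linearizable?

events 1..4 are fine; event 5 — the response of e2 at time 5 — makes the prefix non-linearizable
the sole real-time-consistent order of 2 completed operations fails the queue replay
every completion of the 1 pending operation (e3) was checked; none linearizes
one such order, e1, e2 (pending dropped), breaks at step 2 where e2 take() → 3 is illegal

not linearizable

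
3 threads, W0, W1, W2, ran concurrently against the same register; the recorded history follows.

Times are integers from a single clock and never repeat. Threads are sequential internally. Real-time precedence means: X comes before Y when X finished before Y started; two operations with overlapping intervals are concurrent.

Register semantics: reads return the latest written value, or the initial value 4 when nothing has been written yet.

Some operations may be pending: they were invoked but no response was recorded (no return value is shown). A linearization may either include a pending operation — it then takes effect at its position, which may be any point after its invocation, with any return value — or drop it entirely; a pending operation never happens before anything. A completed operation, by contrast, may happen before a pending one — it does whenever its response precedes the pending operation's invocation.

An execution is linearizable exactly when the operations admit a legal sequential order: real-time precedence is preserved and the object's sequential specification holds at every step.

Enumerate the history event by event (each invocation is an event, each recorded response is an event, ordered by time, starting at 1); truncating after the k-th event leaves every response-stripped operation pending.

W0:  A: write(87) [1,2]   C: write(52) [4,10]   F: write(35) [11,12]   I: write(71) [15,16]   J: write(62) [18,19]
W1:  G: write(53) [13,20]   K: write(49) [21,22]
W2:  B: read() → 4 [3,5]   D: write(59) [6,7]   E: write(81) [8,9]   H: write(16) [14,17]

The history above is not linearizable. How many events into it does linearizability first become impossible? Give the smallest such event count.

5

one valid order for events 1..4 is A:
1. A write(87), leaving value 87
with event 5 included (B responding at time 5), all real-time-consistent orders fail
completion choices over the 1 pending operation (C) were checked; none helps
e.g. A, B (pending dropped): illegal at step 2, since B read() → 4 cannot apply there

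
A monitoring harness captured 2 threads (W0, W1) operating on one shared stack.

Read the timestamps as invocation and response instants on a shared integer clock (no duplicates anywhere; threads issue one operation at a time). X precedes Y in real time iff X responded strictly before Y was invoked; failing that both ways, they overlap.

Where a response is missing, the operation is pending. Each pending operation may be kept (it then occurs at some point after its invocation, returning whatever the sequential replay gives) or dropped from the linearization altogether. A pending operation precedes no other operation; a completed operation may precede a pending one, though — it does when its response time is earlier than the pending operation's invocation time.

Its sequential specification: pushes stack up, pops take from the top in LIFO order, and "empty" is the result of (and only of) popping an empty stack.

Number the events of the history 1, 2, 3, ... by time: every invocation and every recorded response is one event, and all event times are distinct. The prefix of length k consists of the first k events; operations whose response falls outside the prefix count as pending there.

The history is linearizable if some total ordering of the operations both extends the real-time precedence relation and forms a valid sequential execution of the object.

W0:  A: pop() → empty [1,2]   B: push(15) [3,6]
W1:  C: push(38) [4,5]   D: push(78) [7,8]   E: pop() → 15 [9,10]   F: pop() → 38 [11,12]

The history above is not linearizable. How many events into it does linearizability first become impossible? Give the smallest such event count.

events 1..9 are linearizable, e.g. via A, B, C, D:
after step 1 (A pop() → empty): stack <>
after step 2 (B push(15)): stack <15>
after step 3 (C push(38)): stack <15,38>
after step 4 (D push(78)): stack <15,38,78>
with event 10 included (E responding at time 10), all real-time-consistent orders fail
sample order A, B, C, D, E stalls at step 5 — E pop() → 15 has no legal effect
sample order A, C, B, D, E stalls at step 5 — E pop() → 15 has no legal effect

10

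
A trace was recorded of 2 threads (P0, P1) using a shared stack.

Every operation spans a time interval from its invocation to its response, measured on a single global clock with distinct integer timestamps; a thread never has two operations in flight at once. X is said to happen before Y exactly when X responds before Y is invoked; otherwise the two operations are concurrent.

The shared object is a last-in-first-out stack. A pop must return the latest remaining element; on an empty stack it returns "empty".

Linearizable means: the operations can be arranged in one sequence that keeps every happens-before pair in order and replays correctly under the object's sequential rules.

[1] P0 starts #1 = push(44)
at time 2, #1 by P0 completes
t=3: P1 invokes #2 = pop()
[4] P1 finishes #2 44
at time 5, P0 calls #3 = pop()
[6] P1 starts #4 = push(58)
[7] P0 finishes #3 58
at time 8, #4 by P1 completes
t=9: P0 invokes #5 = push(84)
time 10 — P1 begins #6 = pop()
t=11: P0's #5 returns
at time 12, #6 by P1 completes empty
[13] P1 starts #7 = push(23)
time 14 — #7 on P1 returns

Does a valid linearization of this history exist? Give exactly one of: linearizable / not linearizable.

one valid linearization: #1, #2, #4, #3, #6, #5, #7
after step 1 (#1 push(44)): stack <44>
after step 2 (#2 pop() → 44): stack <>
after step 3 (#4 push(58)): stack <58>
after step 4 (#3 pop() → 58): stack <>
after step 5 (#6 pop() → empty): stack <>
after step 6 (#5 push(84)): stack <84>
after step 7 (#7 push(23)): stack <84,23>

linearizable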